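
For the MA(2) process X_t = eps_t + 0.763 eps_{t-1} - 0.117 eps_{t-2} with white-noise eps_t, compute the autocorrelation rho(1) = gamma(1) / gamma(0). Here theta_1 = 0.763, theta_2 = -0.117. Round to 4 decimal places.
\rho(1) = 0.4222

For an MA(q) process with theta_0 = 1, the autocovariance is
  gamma(k) = sigma^2 * sum_{i=0..q-k} theta_i * theta_{i+k},
and rho(k) = gamma(k) / gamma(0). Sigma^2 cancels.
  numerator   = (1)*(0.763) + (0.763)*(-0.117) = 0.673729.
  denominator = (1)^2 + (0.763)^2 + (-0.117)^2 = 1.595858.
  rho(1) = 0.673729 / 1.595858 = 0.4222.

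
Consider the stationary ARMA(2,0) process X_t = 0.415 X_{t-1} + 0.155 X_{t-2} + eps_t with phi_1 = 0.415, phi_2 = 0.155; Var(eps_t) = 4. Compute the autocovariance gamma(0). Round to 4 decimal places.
\gamma(0) = 5.4013

Multiply the model equation by X_{t-k} and take expectations. With theta_0 = psi_0 = 1 and psi_j the MA(infinity) weights, this gives
  gamma(k) - sum_i phi_i gamma(k-i) = c_k,
  c_k = sigma^2 * sum_{j=k..q} theta_j psi_{j-k}   (c_k = 0 for k > q),
using gamma(-m) = gamma(m).
Pure AR (q = 0): c_0 = sigma^2 = 4, c_k = 0 for k >= 1.
Equations for k = 0, 1, 2 (AR order 2, c_2 = 0):
  (E0) gamma(0) = phi_1 gamma(1) + phi_2 gamma(2) + c_0
  (E1) gamma(1) = phi_1 gamma(0) + phi_2 gamma(1) + c_1
  (E2) gamma(2) = phi_1 gamma(1) + phi_2 gamma(0)
From (E1): gamma(1) = A gamma(0) + B with
  A = phi_1 / (1 - phi_2) = 0.415 / 0.845 = 0.491124,   B = c_1 / (1 - phi_2) = 0 / 0.845 = 0.
Insert (E2) into (E0): gamma(0) (1 - phi_2^2) = phi_1 (1 + phi_2) gamma(1) + c_0.
  phi_1 (1 + phi_2) = (0.415)(1.155) = 0.479325,   1 - phi_2^2 = 0.975975.
Replace gamma(1) by A gamma(0) + B and collect gamma(0):
  gamma(0) [0.975975 - (0.479325)(0.491124)] = c_0 = 4
  gamma(0) * 0.740567 = 4
  gamma(0) = 4 / 0.740567 = 5.401268.
Therefore gamma(0) = 5.4013 (to 4 decimal places).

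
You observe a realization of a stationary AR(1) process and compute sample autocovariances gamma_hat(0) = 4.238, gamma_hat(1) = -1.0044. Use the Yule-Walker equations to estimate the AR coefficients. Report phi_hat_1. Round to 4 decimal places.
\hat\phi_{1} = -0.2370

The Yule-Walker equations for an AR(p) process read, in matrix form,
  Gamma_p phi = r_p,   with   (Gamma_p)_{ij} = gamma(|i - j|),
                       (r_p)_i = gamma(i),   i,j = 1..p.
Substitute the sample gammas (Toeplitz matrix and right-hand side of size 1):
  Gamma_p = [[4.238]]
  r_p     = [-1.0044]
With p = 1 this is the single equation gamma(0) phi_1 = gamma(1):
  phi_hat_1 = gamma(1) / gamma(0) = -1.0044 / 4.238 = -0.2370.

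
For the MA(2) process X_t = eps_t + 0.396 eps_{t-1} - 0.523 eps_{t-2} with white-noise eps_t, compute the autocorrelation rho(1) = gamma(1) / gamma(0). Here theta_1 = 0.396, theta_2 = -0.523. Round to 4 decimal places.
\rho(1) = 0.1321

For an MA(q) process with theta_0 = 1, the autocovariance is
  gamma(k) = sigma^2 * sum_{i=0..q-k} theta_i * theta_{i+k},
and rho(k) = gamma(k) / gamma(0). Sigma^2 cancels.
  numerator   = (1)*(0.396) + (0.396)*(-0.523) = 0.188892.
  denominator = (1)^2 + (0.396)^2 + (-0.523)^2 = 1.430345.
  rho(1) = 0.188892 / 1.430345 = 0.1321.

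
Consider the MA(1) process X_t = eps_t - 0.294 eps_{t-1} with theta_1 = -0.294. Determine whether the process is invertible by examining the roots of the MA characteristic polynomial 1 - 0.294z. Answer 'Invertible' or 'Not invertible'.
\text{Invertible}

The MA(q) characteristic polynomial is P(z) = 1 - 0.294z.
Invertibility requires all roots to lie outside the unit circle, i.e. |z| > 1 for every root.
This is linear in z: 1 + (-0.294) z = 0  =>  z = -1/(-0.294) = 3.401361,  |z| = 3.401361.
Moduli of all roots: 3.4014.
All moduli strictly greater than 1? Yes.
Verdict: Invertible.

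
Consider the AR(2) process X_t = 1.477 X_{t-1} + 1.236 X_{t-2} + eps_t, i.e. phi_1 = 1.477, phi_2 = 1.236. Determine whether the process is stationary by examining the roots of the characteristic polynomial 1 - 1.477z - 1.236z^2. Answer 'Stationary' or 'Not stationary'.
\text{Not stationary}

The AR(p) characteristic polynomial is P(z) = 1 - 1.477z - 1.236z^2.
Stationarity requires all roots to lie outside the unit circle, i.e. |z| > 1 for every root.
Set 1 + (-1.477) z + (-1.236) z^2 = 0, i.e. a z^2 + b z + c = 0 with a = -1.236, b = -1.477, c = 1.
Discriminant D = b^2 - 4ac = (-1.477)^2 - 4*(-1.236)*1 = 2.181529 - (-4.944) = 7.125529.
D >= 0, so the roots are real: z = (-b +/- sqrt(D)) / (2a) = (1.477 +/- 2.669369) / (-2.472).
  z_1 = (1.477 + 2.669369) / (-2.472) = -1.6773,   |z_1| = 1.6773.
  z_2 = (1.477 - 2.669369) / (-2.472) = 0.4823,   |z_2| = 0.4823.
Moduli of all roots: 1.6773, 0.4823.
All moduli strictly greater than 1? No.
Verdict: Not stationary.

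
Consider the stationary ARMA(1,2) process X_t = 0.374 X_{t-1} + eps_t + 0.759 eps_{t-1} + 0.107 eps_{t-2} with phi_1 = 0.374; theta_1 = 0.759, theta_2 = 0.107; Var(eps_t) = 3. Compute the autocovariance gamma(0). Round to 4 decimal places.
\gamma(0) = 7.8336

Multiply the model equation by X_{t-k} and take expectations. With theta_0 = psi_0 = 1 and psi_j the MA(infinity) weights, this gives
  gamma(k) - sum_i phi_i gamma(k-i) = c_k,
  c_k = sigma^2 * sum_{j=k..q} theta_j psi_{j-k}   (c_k = 0 for k > q),
using gamma(-m) = gamma(m).
psi-weights needed (psi_j = theta_j + sum_i phi_i psi_{j-i}):
  psi_1 = theta_1 + phi_1 = 0.759 + (0.374) = 1.133
  psi_2 = theta_2 + phi_1 psi_1 = 0.107 + (0.374)(1.133) = 0.530742
Right-hand sides:
  c_0 = sigma^2 (1 + theta_1 psi_1 + theta_2 psi_2) = 3 * (1 + (0.759)(1.133) + (0.107)(0.530742)) = 3 * 1.916736 = 5.750209
  c_1 = sigma^2 (theta_1 + theta_2 psi_1) = 3 * (0.759 + (0.107)(1.133)) = 2.640693
  c_2 = sigma^2 theta_2 = 3 * (0.107) = 0.321
Equations for k = 0 and k = 1 (AR order 1):
  gamma(0) = phi_1 gamma(1) + c_0
  gamma(1) = phi_1 gamma(0) + c_1
Substituting the second into the first: gamma(0) (1 - phi_1^2) = c_0 + phi_1 c_1, so
  gamma(0) = (c_0 + phi_1 c_1) / (1 - phi_1^2) = (5.750209 + (0.374)(2.640693)) / (1 - (0.374)^2) = 6.737828 / 0.860124 = 7.833555.
Therefore gamma(0) = 7.8336 (to 4 decimal places).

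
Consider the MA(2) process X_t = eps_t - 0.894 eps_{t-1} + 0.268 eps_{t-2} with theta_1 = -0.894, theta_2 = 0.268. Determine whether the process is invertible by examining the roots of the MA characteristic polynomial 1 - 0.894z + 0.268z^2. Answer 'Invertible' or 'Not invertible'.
\text{Invertible}

The MA(q) characteristic polynomial is P(z) = 1 - 0.894z + 0.268z^2.
Invertibility requires all roots to lie outside the unit circle, i.e. |z| > 1 for every root.
Set 1 + (-0.894) z + (0.268) z^2 = 0, i.e. a z^2 + b z + c = 0 with a = 0.268, b = -0.894, c = 1.
Discriminant D = b^2 - 4ac = (-0.894)^2 - 4*(0.268)*1 = 0.799236 - (1.072) = -0.272764.
D < 0, so the roots are the complex-conjugate pair z = (-b +/- i sqrt(-D)) / (2a) = 1.6679 +/- 0.9744i.
For a conjugate pair |z|^2 = z * conj(z) = (product of roots) = c/a = 1/(0.268) = 3.731343, so |z| = sqrt(3.731343) = 1.9317 for both roots.
Moduli of all roots: 1.9317, 1.9317.
All moduli strictly greater than 1? Yes.
Verdict: Invertible.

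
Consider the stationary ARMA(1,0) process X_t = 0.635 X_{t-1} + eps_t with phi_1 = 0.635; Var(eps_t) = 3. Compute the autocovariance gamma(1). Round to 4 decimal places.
\gamma(1) = 3.1922

Multiply the model equation by X_{t-k} and take expectations. With theta_0 = psi_0 = 1 and psi_j the MA(infinity) weights, this gives
  gamma(k) - sum_i phi_i gamma(k-i) = c_k,
  c_k = sigma^2 * sum_{j=k..q} theta_j psi_{j-k}   (c_k = 0 for k > q),
using gamma(-m) = gamma(m).
Pure AR (q = 0): c_0 = sigma^2 = 3, c_k = 0 for k >= 1.
Equations for k = 0 and k = 1 (AR order 1):
  gamma(0) = phi_1 gamma(1) + c_0
  gamma(1) = phi_1 gamma(0) + c_1
Substituting the second into the first: gamma(0) (1 - phi_1^2) = c_0 + phi_1 c_1, so
  gamma(0) = c_0 / (1 - phi_1^2) = 3 / (1 - (0.635)^2) = 3 / 0.596775 = 5.02702.
  gamma(1) = phi_1 gamma(0) = (0.635)(5.02702) = 3.192158.
Therefore gamma(1) = 3.1922 (to 4 decimal places).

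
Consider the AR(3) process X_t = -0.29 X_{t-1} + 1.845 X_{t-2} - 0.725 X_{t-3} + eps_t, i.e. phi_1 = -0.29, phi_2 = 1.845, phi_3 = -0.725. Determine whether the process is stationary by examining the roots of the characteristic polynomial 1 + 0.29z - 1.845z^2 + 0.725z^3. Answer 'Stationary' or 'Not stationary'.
\text{Not stationary}

The AR(p) characteristic polynomial is P(z) = 1 + 0.29z - 1.845z^2 + 0.725z^3.
Stationarity requires all roots to lie outside the unit circle, i.e. |z| > 1 for every root.
Degree 3: look for a simple real root z0 first, then factor out (1 - z/z0) and solve the remaining quadratic.
Testing z0 = 2: P(2) = 1 + (0.29)(2) + (-1.845)(2)^2 + (0.725)(2)^3
  = 1 + (0.58) + (-7.38) + (5.8) = 0.  So z_0 = 2 is a root, |z_0| = 2.
Divide out the factor (1 - 0.5 z) = (1 - z/z0) (since 1/z0 = 0.5):
  P(z) = (1 - 0.5 z)(1 + (0.79) z + (-1.45) z^2)
  [check: z-coef 0.79 - (0.5) = 0.29; z^2-coef -1.45 - (0.5)(0.79) = -1.845; z^3-coef -(0.5)(-1.45) = 0.725.]
Remaining roots from the quadratic factor 1 + (0.79) z + (-1.45) z^2:
  Set 1 + (0.79) z + (-1.45) z^2 = 0, i.e. a z^2 + b z + c = 0 with a = -1.45, b = 0.79, c = 1.
  Discriminant D = b^2 - 4ac = (0.79)^2 - 4*(-1.45)*1 = 0.6241 - (-5.8) = 6.4241.
  D >= 0, so the roots are real: z = (-b +/- sqrt(D)) / (2a) = (-0.79 +/- 2.534581) / (-2.9).
    z_1 = (-0.79 + 2.534581) / (-2.9) = -0.6016,   |z_1| = 0.6016.
    z_2 = (-0.79 - 2.534581) / (-2.9) = 1.1464,   |z_2| = 1.1464.
Moduli of all roots: 2.0000, 0.6016, 1.1464.
All moduli strictly greater than 1? No.
Verdict: Not stationary.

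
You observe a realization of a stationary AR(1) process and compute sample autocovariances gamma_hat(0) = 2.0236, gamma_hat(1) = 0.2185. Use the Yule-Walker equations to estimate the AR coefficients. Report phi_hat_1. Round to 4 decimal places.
\hat\phi_{1} = 0.1080

The Yule-Walker equations for an AR(p) process read, in matrix form,
  Gamma_p phi = r_p,   with   (Gamma_p)_{ij} = gamma(|i - j|),
                       (r_p)_i = gamma(i),   i,j = 1..p.
Substitute the sample gammas (Toeplitz matrix and right-hand side of size 1):
  Gamma_p = [[2.0236]]
  r_p     = [0.2185]
With p = 1 this is the single equation gamma(0) phi_1 = gamma(1):
  phi_hat_1 = gamma(1) / gamma(0) = 0.2185 / 2.0236 = 0.1080.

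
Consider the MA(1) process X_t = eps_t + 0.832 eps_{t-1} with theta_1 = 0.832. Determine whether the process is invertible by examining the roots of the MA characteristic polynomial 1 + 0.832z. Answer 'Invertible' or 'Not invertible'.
\text{Invertible}

The MA(q) characteristic polynomial is P(z) = 1 + 0.832z.
Invertibility requires all roots to lie outside the unit circle, i.e. |z| > 1 for every root.
This is linear in z: 1 + (0.832) z = 0  =>  z = -1/(0.832) = -1.201923,  |z| = 1.201923.
Moduli of all roots: 1.2019.
All moduli strictly greater than 1? Yes.
Verdict: Invertible.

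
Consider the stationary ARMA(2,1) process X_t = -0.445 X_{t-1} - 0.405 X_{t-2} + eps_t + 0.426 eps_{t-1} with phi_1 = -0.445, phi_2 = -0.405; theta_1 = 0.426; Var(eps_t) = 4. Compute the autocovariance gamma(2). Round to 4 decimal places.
\gamma(2) = -1.8199

Multiply the model equation by X_{t-k} and take expectations. With theta_0 = psi_0 = 1 and psi_j the MA(infinity) weights, this gives
  gamma(k) - sum_i phi_i gamma(k-i) = c_k,
  c_k = sigma^2 * sum_{j=k..q} theta_j psi_{j-k}   (c_k = 0 for k > q),
using gamma(-m) = gamma(m).
psi-weights needed (psi_j = theta_j + sum_i phi_i psi_{j-i}):
  psi_1 = theta_1 + phi_1 = 0.426 + (-0.445) = -0.019
Right-hand sides:
  c_0 = sigma^2 (1 + theta_1 psi_1) = 4 * (1 + (0.426)(-0.019)) = 4 * 0.991906 = 3.967624
  c_1 = sigma^2 theta_1 = 4 * (0.426) = 1.704
  c_2 = 0
Equations for k = 0, 1, 2 (AR order 2, c_2 = 0):
  (E0) gamma(0) = phi_1 gamma(1) + phi_2 gamma(2) + c_0
  (E1) gamma(1) = phi_1 gamma(0) + phi_2 gamma(1) + c_1
  (E2) gamma(2) = phi_1 gamma(1) + phi_2 gamma(0)
From (E1): gamma(1) = A gamma(0) + B with
  A = phi_1 / (1 - phi_2) = -0.445 / 1.405 = -0.316726,   B = c_1 / (1 - phi_2) = 1.704 / 1.405 = 1.212811.
Insert (E2) into (E0): gamma(0) (1 - phi_2^2) = phi_1 (1 + phi_2) gamma(1) + c_0.
  phi_1 (1 + phi_2) = (-0.445)(0.595) = -0.264775,   1 - phi_2^2 = 0.835975.
Replace gamma(1) by A gamma(0) + B and collect gamma(0):
  gamma(0) [0.835975 - (-0.264775)(-0.316726)] = (-0.264775)(1.212811) + 3.967624
  gamma(0) * 0.752114 = 3.646502
  gamma(0) = 3.646502 / 0.752114 = 4.848337.
  gamma(1) = A gamma(0) + B = (-0.316726)(4.848337) + (1.212811) = -0.322783.
  gamma(2) = phi_1 gamma(1) + phi_2 gamma(0) = (-0.445)(-0.322783) + (-0.405)(4.848337) = -1.819938.
Therefore gamma(2) = -1.8199 (to 4 decimal places).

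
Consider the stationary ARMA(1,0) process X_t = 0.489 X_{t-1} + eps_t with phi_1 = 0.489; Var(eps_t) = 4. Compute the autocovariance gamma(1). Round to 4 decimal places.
\gamma(1) = 2.5707

Multiply the model equation by X_{t-k} and take expectations. With theta_0 = psi_0 = 1 and psi_j the MA(infinity) weights, this gives
  gamma(k) - sum_i phi_i gamma(k-i) = c_k,
  c_k = sigma^2 * sum_{j=k..q} theta_j psi_{j-k}   (c_k = 0 for k > q),
using gamma(-m) = gamma(m).
Pure AR (q = 0): c_0 = sigma^2 = 4, c_k = 0 for k >= 1.
Equations for k = 0 and k = 1 (AR order 1):
  gamma(0) = phi_1 gamma(1) + c_0
  gamma(1) = phi_1 gamma(0) + c_1
Substituting the second into the first: gamma(0) (1 - phi_1^2) = c_0 + phi_1 c_1, so
  gamma(0) = c_0 / (1 - phi_1^2) = 4 / (1 - (0.489)^2) = 4 / 0.760879 = 5.257078.
  gamma(1) = phi_1 gamma(0) = (0.489)(5.257078) = 2.570711.
Therefore gamma(1) = 2.5707 (to 4 decimal places).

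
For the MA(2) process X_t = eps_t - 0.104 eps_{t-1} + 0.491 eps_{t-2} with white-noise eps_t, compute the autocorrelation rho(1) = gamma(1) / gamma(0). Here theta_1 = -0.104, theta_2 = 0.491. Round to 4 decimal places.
\rho(1) = -0.1239

For an MA(q) process with theta_0 = 1, the autocovariance is
  gamma(k) = sigma^2 * sum_{i=0..q-k} theta_i * theta_{i+k},
and rho(k) = gamma(k) / gamma(0). Sigma^2 cancels.
  numerator   = (1)*(-0.104) + (-0.104)*(0.491) = -0.155064.
  denominator = (1)^2 + (-0.104)^2 + (0.491)^2 = 1.251897.
  rho(1) = -0.155064 / 1.251897 = -0.1239.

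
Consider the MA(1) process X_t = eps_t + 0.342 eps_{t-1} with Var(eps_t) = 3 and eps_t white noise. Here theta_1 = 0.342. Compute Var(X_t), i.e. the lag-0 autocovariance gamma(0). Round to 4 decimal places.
\gamma(0) = 3.3509

For an MA(q) process X_t = eps_t + sum_i theta_i eps_{t-i} with
Var(eps_t) = sigma^2, the variance is
  gamma(0) = sigma^2 * (1 + sum_i theta_i^2).
  sum_i theta_i^2 = (0.342)^2 = 0.116964.
  gamma(0) = 3 * (1 + 0.116964) = 3 * 1.116964 = 3.350892, which rounds to 3.3509.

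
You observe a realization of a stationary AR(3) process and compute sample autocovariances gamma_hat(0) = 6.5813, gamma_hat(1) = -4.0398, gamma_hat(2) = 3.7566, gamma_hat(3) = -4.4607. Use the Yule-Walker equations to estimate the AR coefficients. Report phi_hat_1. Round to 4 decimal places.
\hat\phi_{1} = -0.2870

The Yule-Walker equations for an AR(p) process read, in matrix form,
  Gamma_p phi = r_p,   with   (Gamma_p)_{ij} = gamma(|i - j|),
                       (r_p)_i = gamma(i),   i,j = 1..p.
Substitute the sample gammas (Toeplitz matrix and right-hand side of size 3):
  Gamma_p = [[6.5813, -4.0398, 3.7566], [-4.0398, 6.5813, -4.0398], [3.7566, -4.0398, 6.5813]]
  r_p     = [-4.0398, 3.7566, -4.4607]
Written out (R1..R3):
  (R1) 6.5813 phi_1 - 4.0398 phi_2 + 3.7566 phi_3 = -4.0398
  (R2) -4.0398 phi_1 + 6.5813 phi_2 - 4.0398 phi_3 = 3.7566
  (R3) 3.7566 phi_1 - 4.0398 phi_2 + 6.5813 phi_3 = -4.4607
Gaussian elimination:
  R2 <- R2 - (-4.0398/6.5813) R1 = R2 - (-0.61383) R1:  4.101549 phi_2 - 1.733886 phi_3 = 1.276849
  R3 <- R3 - (3.7566/6.5813) R1 = R3 - (0.570799) R1:  -1.733886 phi_2 + 4.437036 phi_3 = -2.154786
  R3 <- R3 - (-1.733886/4.101549) R2 = R3 - (-0.422739) R2:  3.704055 phi_3 = -1.615012
Back-substitution:
  phi_hat_3 = -1.615012 / 3.704055 = -0.436012
  phi_hat_2 = (1.276849 - (-1.733886)(-0.436012)) / 4.101549 = 0.12699
  phi_hat_1 = (-4.0398 - (-4.0398)(0.12699) - (3.7566)(-0.436012)) / 6.5813 = -0.287005
So phi_hat = [-0.2870, 0.1270, -0.4360].
Therefore phi_hat_1 = -0.2870.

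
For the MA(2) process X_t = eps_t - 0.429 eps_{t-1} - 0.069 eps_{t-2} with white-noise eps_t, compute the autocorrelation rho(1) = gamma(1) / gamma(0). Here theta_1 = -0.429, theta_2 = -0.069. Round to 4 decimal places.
\rho(1) = -0.3360

For an MA(q) process with theta_0 = 1, the autocovariance is
  gamma(k) = sigma^2 * sum_{i=0..q-k} theta_i * theta_{i+k},
and rho(k) = gamma(k) / gamma(0). Sigma^2 cancels.
  numerator   = (1)*(-0.429) + (-0.429)*(-0.069) = -0.399399.
  denominator = (1)^2 + (-0.429)^2 + (-0.069)^2 = 1.188802.
  rho(1) = -0.399399 / 1.188802 = -0.3360.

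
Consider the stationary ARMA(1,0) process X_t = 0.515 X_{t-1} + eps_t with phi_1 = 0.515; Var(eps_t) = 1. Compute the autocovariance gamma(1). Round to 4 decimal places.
\gamma(1) = 0.7009

Multiply the model equation by X_{t-k} and take expectations. With theta_0 = psi_0 = 1 and psi_j the MA(infinity) weights, this gives
  gamma(k) - sum_i phi_i gamma(k-i) = c_k,
  c_k = sigma^2 * sum_{j=k..q} theta_j psi_{j-k}   (c_k = 0 for k > q),
using gamma(-m) = gamma(m).
Pure AR (q = 0): c_0 = sigma^2 = 1, c_k = 0 for k >= 1.
Equations for k = 0 and k = 1 (AR order 1):
  gamma(0) = phi_1 gamma(1) + c_0
  gamma(1) = phi_1 gamma(0) + c_1
Substituting the second into the first: gamma(0) (1 - phi_1^2) = c_0 + phi_1 c_1, so
  gamma(0) = c_0 / (1 - phi_1^2) = 1 / (1 - (0.515)^2) = 1 / 0.734775 = 1.360961.
  gamma(1) = phi_1 gamma(0) = (0.515)(1.360961) = 0.700895.
Therefore gamma(1) = 0.7009 (to 4 decimal places).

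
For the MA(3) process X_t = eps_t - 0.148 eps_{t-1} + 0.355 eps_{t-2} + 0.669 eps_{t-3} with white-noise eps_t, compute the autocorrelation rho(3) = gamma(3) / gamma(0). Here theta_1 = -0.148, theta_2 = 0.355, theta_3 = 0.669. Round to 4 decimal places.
\rho(3) = 0.4193

For an MA(q) process with theta_0 = 1, the autocovariance is
  gamma(k) = sigma^2 * sum_{i=0..q-k} theta_i * theta_{i+k},
and rho(k) = gamma(k) / gamma(0). Sigma^2 cancels.
  numerator   = (1)*(0.669) = 0.669.
  denominator = (1)^2 + (-0.148)^2 + (0.355)^2 + (0.669)^2 = 1.59549.
  rho(3) = 0.669 / 1.59549 = 0.4193.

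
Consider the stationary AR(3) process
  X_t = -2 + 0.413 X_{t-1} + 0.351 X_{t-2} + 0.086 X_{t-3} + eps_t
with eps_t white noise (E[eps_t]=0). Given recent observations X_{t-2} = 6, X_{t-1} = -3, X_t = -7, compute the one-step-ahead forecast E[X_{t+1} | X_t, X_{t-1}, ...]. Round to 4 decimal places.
E[X_{t+1} \mid \mathcal F_t] = -5.4280

For an AR(p) model X_t = c + sum_i phi_i X_{t-i} + eps_t, the
one-step-ahead conditional mean is
  E[X_{t+1} | X_t, ...] = c + sum_i phi_i X_{t+1-i}.
Substitute known values:
  E[X_{t+1} | ...] = -2 + (0.413) * (-7) + (0.351) * (-3) + (0.086) * (6)
                   = -5.4280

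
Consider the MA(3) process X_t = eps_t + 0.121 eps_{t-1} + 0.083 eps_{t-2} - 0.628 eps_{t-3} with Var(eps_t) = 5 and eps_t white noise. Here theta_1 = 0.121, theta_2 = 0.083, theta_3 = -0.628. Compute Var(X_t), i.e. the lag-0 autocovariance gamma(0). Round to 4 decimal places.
\gamma(0) = 7.0796

For an MA(q) process X_t = eps_t + sum_i theta_i eps_{t-i} with
Var(eps_t) = sigma^2, the variance is
  gamma(0) = sigma^2 * (1 + sum_i theta_i^2).
  sum_i theta_i^2 = (0.121)^2 + (0.083)^2 + (-0.628)^2 = 0.014641 + 0.006889 + 0.394384 = 0.415914.
  gamma(0) = 5 * (1 + 0.415914) = 5 * 1.415914 = 7.07957, which rounds to 7.0796.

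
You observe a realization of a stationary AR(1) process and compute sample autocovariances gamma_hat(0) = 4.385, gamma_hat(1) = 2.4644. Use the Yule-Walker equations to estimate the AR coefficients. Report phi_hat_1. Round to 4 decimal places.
\hat\phi_{1} = 0.5620

The Yule-Walker equations for an AR(p) process read, in matrix form,
  Gamma_p phi = r_p,   with   (Gamma_p)_{ij} = gamma(|i - j|),
                       (r_p)_i = gamma(i),   i,j = 1..p.
Substitute the sample gammas (Toeplitz matrix and right-hand side of size 1):
  Gamma_p = [[4.385]]
  r_p     = [2.4644]
With p = 1 this is the single equation gamma(0) phi_1 = gamma(1):
  phi_hat_1 = gamma(1) / gamma(0) = 2.4644 / 4.385 = 0.5620.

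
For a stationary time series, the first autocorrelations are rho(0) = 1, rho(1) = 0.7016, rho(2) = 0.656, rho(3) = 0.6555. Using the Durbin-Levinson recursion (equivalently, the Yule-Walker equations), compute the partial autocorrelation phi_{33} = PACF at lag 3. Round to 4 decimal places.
\phi_{33} = 0.2581

The PACF at lag k is phi_{kk}, the last component of the solution
to the Yule-Walker system G_k phi = r_k where
  (G_k)_{ij} = rho(|i - j|), (r_k)_i = rho(i), i,j = 1..k.
Equivalently, Durbin-Levinson gives phi_{kk} iteratively:
  phi_{11} = rho(1)
  phi_{kk} = [rho(k) - sum_{j=1..k-1} phi_{k-1,j} rho(k-j)]
            / [1 - sum_{j=1..k-1} phi_{k-1,j} rho(j)],
  phi_{k,j} = phi_{k-1,j} - phi_{kk} phi_{k-1,k-j},  j = 1..k-1.
Step k = 1:
  phi_11 = rho(1) = 0.7016.
Step k = 2:
  phi_22 = [rho(2) - phi_11 rho(1)] / [1 - phi_11 rho(1)] = [0.656 - (0.7016)(0.7016)] / [1 - (0.7016)(0.7016)]
         = 0.16375744 / 0.50775744 = 0.322511.
  Update: phi_21 = phi_11 - phi_22 phi_11 = 0.7016 - (0.322511)(0.7016) = 0.475326.
Step k = 3:
  phi_33 = [rho(3) - phi_21 rho(2) - phi_22 rho(1)] / [1 - phi_21 rho(1) - phi_22 rho(2)]
    numerator   = 0.6555 - (0.475326)(0.656) - (0.322511)(0.7016) = 0.1174122
    denominator = 1 - (0.475326)(0.7016) - (0.322511)(0.656) = 0.45494384
  phi_33 = 0.1174122 / 0.45494384 = 0.2581.
Therefore phi_{33} = 0.2581.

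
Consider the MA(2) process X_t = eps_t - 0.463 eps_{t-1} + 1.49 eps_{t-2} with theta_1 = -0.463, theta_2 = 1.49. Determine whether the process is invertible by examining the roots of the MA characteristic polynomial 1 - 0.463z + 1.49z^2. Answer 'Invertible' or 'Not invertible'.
\text{Not invertible}

The MA(q) characteristic polynomial is P(z) = 1 - 0.463z + 1.49z^2.
Invertibility requires all roots to lie outside the unit circle, i.e. |z| > 1 for every root.
Set 1 + (-0.463) z + (1.49) z^2 = 0, i.e. a z^2 + b z + c = 0 with a = 1.49, b = -0.463, c = 1.
Discriminant D = b^2 - 4ac = (-0.463)^2 - 4*(1.49)*1 = 0.214369 - (5.96) = -5.745631.
D < 0, so the roots are the complex-conjugate pair z = (-b +/- i sqrt(-D)) / (2a) = 0.1554 +/- 0.8044i.
For a conjugate pair |z|^2 = z * conj(z) = (product of roots) = c/a = 1/(1.49) = 0.671141, so |z| = sqrt(0.671141) = 0.8192 for both roots.
Moduli of all roots: 0.8192, 0.8192.
All moduli strictly greater than 1? No.
Verdict: Not invertible.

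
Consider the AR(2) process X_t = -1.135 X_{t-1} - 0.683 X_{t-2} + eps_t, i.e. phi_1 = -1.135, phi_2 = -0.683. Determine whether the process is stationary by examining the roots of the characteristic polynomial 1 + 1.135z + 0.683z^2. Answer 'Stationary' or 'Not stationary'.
\text{Stationary}

The AR(p) characteristic polynomial is P(z) = 1 + 1.135z + 0.683z^2.
Stationarity requires all roots to lie outside the unit circle, i.e. |z| > 1 for every root.
Set 1 + (1.135) z + (0.683) z^2 = 0, i.e. a z^2 + b z + c = 0 with a = 0.683, b = 1.135, c = 1.
Discriminant D = b^2 - 4ac = (1.135)^2 - 4*(0.683)*1 = 1.288225 - (2.732) = -1.443775.
D < 0, so the roots are the complex-conjugate pair z = (-b +/- i sqrt(-D)) / (2a) = -0.8309 +/- 0.8796i.
For a conjugate pair |z|^2 = z * conj(z) = (product of roots) = c/a = 1/(0.683) = 1.464129, so |z| = sqrt(1.464129) = 1.21 for both roots.
Moduli of all roots: 1.2100, 1.2100.
All moduli strictly greater than 1? Yes.
Verdict: Stationary.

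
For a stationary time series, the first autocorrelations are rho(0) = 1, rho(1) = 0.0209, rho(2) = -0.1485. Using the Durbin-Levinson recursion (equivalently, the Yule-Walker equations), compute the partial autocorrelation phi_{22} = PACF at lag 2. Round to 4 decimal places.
\phi_{22} = -0.1490

The PACF at lag k is phi_{kk}, the last component of the solution
to the Yule-Walker system G_k phi = r_k where
  (G_k)_{ij} = rho(|i - j|), (r_k)_i = rho(i), i,j = 1..k.
Equivalently, Durbin-Levinson gives phi_{kk} iteratively:
  phi_{11} = rho(1)
  phi_{kk} = [rho(k) - sum_{j=1..k-1} phi_{k-1,j} rho(k-j)]
            / [1 - sum_{j=1..k-1} phi_{k-1,j} rho(j)],
  phi_{k,j} = phi_{k-1,j} - phi_{kk} phi_{k-1,k-j},  j = 1..k-1.
Step k = 1:
  phi_11 = rho(1) = 0.0209.
Step k = 2:
  phi_22 = [rho(2) - phi_11 rho(1)] / [1 - phi_11 rho(1)] = [-0.1485 - (0.0209)(0.0209)] / [1 - (0.0209)(0.0209)]
         = -0.14893681 / 0.99956319 = -0.149.
Therefore phi_{22} = -0.1490.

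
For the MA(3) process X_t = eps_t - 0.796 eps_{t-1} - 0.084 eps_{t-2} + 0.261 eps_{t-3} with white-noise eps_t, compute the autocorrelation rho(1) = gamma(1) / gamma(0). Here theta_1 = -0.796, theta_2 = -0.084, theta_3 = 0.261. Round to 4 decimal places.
\rho(1) = -0.4395

For an MA(q) process with theta_0 = 1, the autocovariance is
  gamma(k) = sigma^2 * sum_{i=0..q-k} theta_i * theta_{i+k},
and rho(k) = gamma(k) / gamma(0). Sigma^2 cancels.
  numerator   = (1)*(-0.796) + (-0.796)*(-0.084) + (-0.084)*(0.261) = -0.75106.
  denominator = (1)^2 + (-0.796)^2 + (-0.084)^2 + (0.261)^2 = 1.708793.
  rho(1) = -0.75106 / 1.708793 = -0.4395.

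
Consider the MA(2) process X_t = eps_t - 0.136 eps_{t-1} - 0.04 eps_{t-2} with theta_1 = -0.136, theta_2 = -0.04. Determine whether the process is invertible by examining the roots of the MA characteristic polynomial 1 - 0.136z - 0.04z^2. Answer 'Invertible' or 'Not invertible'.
\text{Invertible}

The MA(q) characteristic polynomial is P(z) = 1 - 0.136z - 0.04z^2.
Invertibility requires all roots to lie outside the unit circle, i.e. |z| > 1 for every root.
Set 1 + (-0.136) z + (-0.04) z^2 = 0, i.e. a z^2 + b z + c = 0 with a = -0.04, b = -0.136, c = 1.
Discriminant D = b^2 - 4ac = (-0.136)^2 - 4*(-0.04)*1 = 0.018496 - (-0.16) = 0.178496.
D >= 0, so the roots are real: z = (-b +/- sqrt(D)) / (2a) = (0.136 +/- 0.422488) / (-0.08).
  z_1 = (0.136 + 0.422488) / (-0.08) = -6.9811,   |z_1| = 6.9811.
  z_2 = (0.136 - 0.422488) / (-0.08) = 3.5811,   |z_2| = 3.5811.
Moduli of all roots: 6.9811, 3.5811.
All moduli strictly greater than 1? Yes.
Verdict: Invertible.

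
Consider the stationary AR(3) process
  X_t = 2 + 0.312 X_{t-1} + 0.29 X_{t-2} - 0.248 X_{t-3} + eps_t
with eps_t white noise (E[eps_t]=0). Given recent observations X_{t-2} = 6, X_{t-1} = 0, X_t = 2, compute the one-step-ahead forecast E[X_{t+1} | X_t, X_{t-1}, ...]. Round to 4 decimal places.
E[X_{t+1} \mid \mathcal F_t] = 1.1360

For an AR(p) model X_t = c + sum_i phi_i X_{t-i} + eps_t, the
one-step-ahead conditional mean is
  E[X_{t+1} | X_t, ...] = c + sum_i phi_i X_{t+1-i}.
Substitute known values:
  E[X_{t+1} | ...] = 2 + (0.312) * (2) + (0.29) * (0) + (-0.248) * (6)
                   = 1.1360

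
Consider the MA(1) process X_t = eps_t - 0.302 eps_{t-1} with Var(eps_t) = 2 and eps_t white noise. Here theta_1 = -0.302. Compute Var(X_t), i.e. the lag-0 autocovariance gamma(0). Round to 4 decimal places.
\gamma(0) = 2.1824

For an MA(q) process X_t = eps_t + sum_i theta_i eps_{t-i} with
Var(eps_t) = sigma^2, the variance is
  gamma(0) = sigma^2 * (1 + sum_i theta_i^2).
  sum_i theta_i^2 = (-0.302)^2 = 0.091204.
  gamma(0) = 2 * (1 + 0.091204) = 2 * 1.091204 = 2.182408, which rounds to 2.1824.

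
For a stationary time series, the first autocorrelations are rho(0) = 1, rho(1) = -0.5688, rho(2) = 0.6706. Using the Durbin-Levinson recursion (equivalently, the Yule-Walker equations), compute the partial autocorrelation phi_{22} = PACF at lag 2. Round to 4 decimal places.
\phi_{22} = 0.5131

The PACF at lag k is phi_{kk}, the last component of the solution
to the Yule-Walker system G_k phi = r_k where
  (G_k)_{ij} = rho(|i - j|), (r_k)_i = rho(i), i,j = 1..k.
Equivalently, Durbin-Levinson gives phi_{kk} iteratively:
  phi_{11} = rho(1)
  phi_{kk} = [rho(k) - sum_{j=1..k-1} phi_{k-1,j} rho(k-j)]
            / [1 - sum_{j=1..k-1} phi_{k-1,j} rho(j)],
  phi_{k,j} = phi_{k-1,j} - phi_{kk} phi_{k-1,k-j},  j = 1..k-1.
Step k = 1:
  phi_11 = rho(1) = -0.5688.
Step k = 2:
  phi_22 = [rho(2) - phi_11 rho(1)] / [1 - phi_11 rho(1)] = [0.6706 - (-0.5688)(-0.5688)] / [1 - (-0.5688)(-0.5688)]
         = 0.34706656 / 0.67646656 = 0.5131.
Therefore phi_{22} = 0.5131.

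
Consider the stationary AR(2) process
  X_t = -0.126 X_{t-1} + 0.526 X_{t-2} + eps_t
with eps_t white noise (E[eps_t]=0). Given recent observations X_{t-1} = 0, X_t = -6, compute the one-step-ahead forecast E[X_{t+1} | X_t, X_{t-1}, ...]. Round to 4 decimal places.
E[X_{t+1} \mid \mathcal F_t] = 0.7560

For an AR(p) model X_t = c + sum_i phi_i X_{t-i} + eps_t, the
one-step-ahead conditional mean is
  E[X_{t+1} | X_t, ...] = c + sum_i phi_i X_{t+1-i}.
Substitute known values:
  E[X_{t+1} | ...] = (-0.126) * (-6) + (0.526) * (0)
                   = 0.7560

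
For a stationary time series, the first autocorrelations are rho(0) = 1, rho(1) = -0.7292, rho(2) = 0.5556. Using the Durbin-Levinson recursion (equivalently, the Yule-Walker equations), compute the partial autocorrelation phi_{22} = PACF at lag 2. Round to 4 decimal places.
\phi_{22} = 0.0510

The PACF at lag k is phi_{kk}, the last component of the solution
to the Yule-Walker system G_k phi = r_k where
  (G_k)_{ij} = rho(|i - j|), (r_k)_i = rho(i), i,j = 1..k.
Equivalently, Durbin-Levinson gives phi_{kk} iteratively:
  phi_{11} = rho(1)
  phi_{kk} = [rho(k) - sum_{j=1..k-1} phi_{k-1,j} rho(k-j)]
            / [1 - sum_{j=1..k-1} phi_{k-1,j} rho(j)],
  phi_{k,j} = phi_{k-1,j} - phi_{kk} phi_{k-1,k-j},  j = 1..k-1.
Step k = 1:
  phi_11 = rho(1) = -0.7292.
Step k = 2:
  phi_22 = [rho(2) - phi_11 rho(1)] / [1 - phi_11 rho(1)] = [0.5556 - (-0.7292)(-0.7292)] / [1 - (-0.7292)(-0.7292)]
         = 0.02386736 / 0.46826736 = 0.051.
Therefore phi_{22} = 0.0510.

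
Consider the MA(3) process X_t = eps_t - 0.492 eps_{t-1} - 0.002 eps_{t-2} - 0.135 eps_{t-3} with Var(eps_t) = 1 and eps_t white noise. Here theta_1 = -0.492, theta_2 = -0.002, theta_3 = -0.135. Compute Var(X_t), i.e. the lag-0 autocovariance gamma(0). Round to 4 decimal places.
\gamma(0) = 1.2603

For an MA(q) process X_t = eps_t + sum_i theta_i eps_{t-i} with
Var(eps_t) = sigma^2, the variance is
  gamma(0) = sigma^2 * (1 + sum_i theta_i^2).
  sum_i theta_i^2 = (-0.492)^2 + (-0.002)^2 + (-0.135)^2 = 0.242064 + 0.000004 + 0.018225 = 0.260293.
  gamma(0) = 1 * (1 + 0.260293) = 1 * 1.260293 = 1.260293, which rounds to 1.2603.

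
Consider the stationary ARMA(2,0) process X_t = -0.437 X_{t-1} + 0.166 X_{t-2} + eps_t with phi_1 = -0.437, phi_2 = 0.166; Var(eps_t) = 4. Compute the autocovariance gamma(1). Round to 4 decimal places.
\gamma(1) = -2.9710

Multiply the model equation by X_{t-k} and take expectations. With theta_0 = psi_0 = 1 and psi_j the MA(infinity) weights, this gives
  gamma(k) - sum_i phi_i gamma(k-i) = c_k,
  c_k = sigma^2 * sum_{j=k..q} theta_j psi_{j-k}   (c_k = 0 for k > q),
using gamma(-m) = gamma(m).
Pure AR (q = 0): c_0 = sigma^2 = 4, c_k = 0 for k >= 1.
Equations for k = 0, 1, 2 (AR order 2, c_2 = 0):
  (E0) gamma(0) = phi_1 gamma(1) + phi_2 gamma(2) + c_0
  (E1) gamma(1) = phi_1 gamma(0) + phi_2 gamma(1) + c_1
  (E2) gamma(2) = phi_1 gamma(1) + phi_2 gamma(0)
From (E1): gamma(1) = A gamma(0) + B with
  A = phi_1 / (1 - phi_2) = -0.437 / 0.834 = -0.523981,   B = c_1 / (1 - phi_2) = 0 / 0.834 = 0.
Insert (E2) into (E0): gamma(0) (1 - phi_2^2) = phi_1 (1 + phi_2) gamma(1) + c_0.
  phi_1 (1 + phi_2) = (-0.437)(1.166) = -0.509542,   1 - phi_2^2 = 0.972444.
Replace gamma(1) by A gamma(0) + B and collect gamma(0):
  gamma(0) [0.972444 - (-0.509542)(-0.523981)] = c_0 = 4
  gamma(0) * 0.705454 = 4
  gamma(0) = 4 / 0.705454 = 5.670109.
  gamma(1) = A gamma(0) = (-0.523981)(5.670109) = -2.971029.
Therefore gamma(1) = -2.9710 (to 4 decimal places).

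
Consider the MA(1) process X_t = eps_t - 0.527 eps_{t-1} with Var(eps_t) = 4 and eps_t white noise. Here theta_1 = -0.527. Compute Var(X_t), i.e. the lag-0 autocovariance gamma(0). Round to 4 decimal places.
\gamma(0) = 5.1109

For an MA(q) process X_t = eps_t + sum_i theta_i eps_{t-i} with
Var(eps_t) = sigma^2, the variance is
  gamma(0) = sigma^2 * (1 + sum_i theta_i^2).
  sum_i theta_i^2 = (-0.527)^2 = 0.277729.
  gamma(0) = 4 * (1 + 0.277729) = 4 * 1.277729 = 5.110916, which rounds to 5.1109.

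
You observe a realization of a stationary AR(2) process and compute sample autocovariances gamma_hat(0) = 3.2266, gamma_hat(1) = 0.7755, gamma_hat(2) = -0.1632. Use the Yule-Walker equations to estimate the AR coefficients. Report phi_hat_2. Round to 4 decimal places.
\hat\phi_{2} = -0.1150

The Yule-Walker equations for an AR(p) process read, in matrix form,
  Gamma_p phi = r_p,   with   (Gamma_p)_{ij} = gamma(|i - j|),
                       (r_p)_i = gamma(i),   i,j = 1..p.
Substitute the sample gammas (Toeplitz matrix and right-hand side of size 2):
  Gamma_p = [[3.2266, 0.7755], [0.7755, 3.2266]]
  r_p     = [0.7755, -0.1632]
Written out:
  3.2266 phi_1 + 0.7755 phi_2 = 0.7755
  0.7755 phi_1 + 3.2266 phi_2 = -0.1632
Solve by Cramer's rule:
  det = gamma(0)^2 - gamma(1)^2 = (3.2266)^2 - (0.7755)^2 = 10.41094756 - 0.60140025 = 9.80954731
  phi_hat_1 = [gamma(1) gamma(0) - gamma(1) gamma(2)] / det = [(0.7755)(3.2266) - (0.7755)(-0.1632)] / 9.80954731 = 2.6287899 / 9.80954731 = 0.268
  phi_hat_2 = [gamma(0) gamma(2) - gamma(1)^2] / det = [(3.2266)(-0.1632) - (0.7755)^2] / 9.80954731 = -1.12798137 / 9.80954731 = -0.115
So phi_hat = [0.2680, -0.1150].
Therefore phi_hat_2 = -0.1150.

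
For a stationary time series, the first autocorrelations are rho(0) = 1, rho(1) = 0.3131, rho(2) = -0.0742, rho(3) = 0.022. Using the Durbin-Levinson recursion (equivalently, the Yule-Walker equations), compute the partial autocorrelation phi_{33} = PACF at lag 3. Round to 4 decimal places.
\phi_{33} = 0.1259

The PACF at lag k is phi_{kk}, the last component of the solution
to the Yule-Walker system G_k phi = r_k where
  (G_k)_{ij} = rho(|i - j|), (r_k)_i = rho(i), i,j = 1..k.
Equivalently, Durbin-Levinson gives phi_{kk} iteratively:
  phi_{11} = rho(1)
  phi_{kk} = [rho(k) - sum_{j=1..k-1} phi_{k-1,j} rho(k-j)]
            / [1 - sum_{j=1..k-1} phi_{k-1,j} rho(j)],
  phi_{k,j} = phi_{k-1,j} - phi_{kk} phi_{k-1,k-j},  j = 1..k-1.
Step k = 1:
  phi_11 = rho(1) = 0.3131.
Step k = 2:
  phi_22 = [rho(2) - phi_11 rho(1)] / [1 - phi_11 rho(1)] = [-0.0742 - (0.3131)(0.3131)] / [1 - (0.3131)(0.3131)]
         = -0.17223161 / 0.90196839 = -0.190951.
  Update: phi_21 = phi_11 - phi_22 phi_11 = 0.3131 - (-0.190951)(0.3131) = 0.372887.
Step k = 3:
  phi_33 = [rho(3) - phi_21 rho(2) - phi_22 rho(1)] / [1 - phi_21 rho(1) - phi_22 rho(2)]
    numerator   = 0.022 - (0.372887)(-0.0742) - (-0.190951)(0.3131) = 0.1094549
    denominator = 1 - (0.372887)(0.3131) - (-0.190951)(-0.0742) = 0.86908062
  phi_33 = 0.1094549 / 0.86908062 = 0.1259.
Therefore phi_{33} = 0.1259.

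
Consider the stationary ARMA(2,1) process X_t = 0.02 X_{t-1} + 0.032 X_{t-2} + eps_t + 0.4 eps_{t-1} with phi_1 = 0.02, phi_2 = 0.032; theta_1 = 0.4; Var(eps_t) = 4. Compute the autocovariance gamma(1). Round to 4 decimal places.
\gamma(1) = 1.7503

Multiply the model equation by X_{t-k} and take expectations. With theta_0 = psi_0 = 1 and psi_j the MA(infinity) weights, this gives
  gamma(k) - sum_i phi_i gamma(k-i) = c_k,
  c_k = sigma^2 * sum_{j=k..q} theta_j psi_{j-k}   (c_k = 0 for k > q),
using gamma(-m) = gamma(m).
psi-weights needed (psi_j = theta_j + sum_i phi_i psi_{j-i}):
  psi_1 = theta_1 + phi_1 = 0.4 + (0.02) = 0.42
Right-hand sides:
  c_0 = sigma^2 (1 + theta_1 psi_1) = 4 * (1 + (0.4)(0.42)) = 4 * 1.168 = 4.672
  c_1 = sigma^2 theta_1 = 4 * (0.4) = 1.6
  c_2 = 0
Equations for k = 0, 1, 2 (AR order 2, c_2 = 0):
  (E0) gamma(0) = phi_1 gamma(1) + phi_2 gamma(2) + c_0
  (E1) gamma(1) = phi_1 gamma(0) + phi_2 gamma(1) + c_1
  (E2) gamma(2) = phi_1 gamma(1) + phi_2 gamma(0)
From (E1): gamma(1) = A gamma(0) + B with
  A = phi_1 / (1 - phi_2) = 0.02 / 0.968 = 0.020661,   B = c_1 / (1 - phi_2) = 1.6 / 0.968 = 1.652893.
Insert (E2) into (E0): gamma(0) (1 - phi_2^2) = phi_1 (1 + phi_2) gamma(1) + c_0.
  phi_1 (1 + phi_2) = (0.02)(1.032) = 0.02064,   1 - phi_2^2 = 0.998976.
Replace gamma(1) by A gamma(0) + B and collect gamma(0):
  gamma(0) [0.998976 - (0.02064)(0.020661)] = (0.02064)(1.652893) + 4.672
  gamma(0) * 0.99855 = 4.706116
  gamma(0) = 4.706116 / 0.99855 = 4.712952.
  gamma(1) = A gamma(0) + B = (0.020661)(4.712952) + (1.652893) = 1.750268.
Therefore gamma(1) = 1.7503 (to 4 decimal places).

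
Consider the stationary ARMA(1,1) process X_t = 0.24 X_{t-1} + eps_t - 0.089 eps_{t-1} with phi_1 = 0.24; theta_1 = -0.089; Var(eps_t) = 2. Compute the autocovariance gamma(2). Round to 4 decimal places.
\gamma(2) = 0.0753

Multiply the model equation by X_{t-k} and take expectations. With theta_0 = psi_0 = 1 and psi_j the MA(infinity) weights, this gives
  gamma(k) - sum_i phi_i gamma(k-i) = c_k,
  c_k = sigma^2 * sum_{j=k..q} theta_j psi_{j-k}   (c_k = 0 for k > q),
using gamma(-m) = gamma(m).
psi-weights needed (psi_j = theta_j + sum_i phi_i psi_{j-i}):
  psi_1 = theta_1 + phi_1 = -0.089 + (0.24) = 0.151
Right-hand sides:
  c_0 = sigma^2 (1 + theta_1 psi_1) = 2 * (1 + (-0.089)(0.151)) = 2 * 0.986561 = 1.973122
  c_1 = sigma^2 theta_1 = 2 * (-0.089) = -0.178
  c_2 = 0
Equations for k = 0 and k = 1 (AR order 1):
  gamma(0) = phi_1 gamma(1) + c_0
  gamma(1) = phi_1 gamma(0) + c_1
Substituting the second into the first: gamma(0) (1 - phi_1^2) = c_0 + phi_1 c_1, so
  gamma(0) = (c_0 + phi_1 c_1) / (1 - phi_1^2) = (1.973122 + (0.24)(-0.178)) / (1 - (0.24)^2) = 1.930402 / 0.9424 = 2.048389.
  gamma(1) = phi_1 gamma(0) + c_1 = (0.24)(2.048389) + (-0.178) = 0.313613.
For k = 2 (> q): gamma(2) = phi_1 gamma(1) = (0.24)(0.313613) = 0.075267.
Therefore gamma(2) = 0.0753 (to 4 decimal places).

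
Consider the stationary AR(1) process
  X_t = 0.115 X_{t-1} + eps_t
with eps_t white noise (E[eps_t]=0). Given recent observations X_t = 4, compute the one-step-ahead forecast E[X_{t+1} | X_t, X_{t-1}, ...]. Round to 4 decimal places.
E[X_{t+1} \mid \mathcal F_t] = 0.4600

For an AR(p) model X_t = c + sum_i phi_i X_{t-i} + eps_t, the
one-step-ahead conditional mean is
  E[X_{t+1} | X_t, ...] = c + sum_i phi_i X_{t+1-i}.
Substitute known values:
  E[X_{t+1} | ...] = (0.115) * (4)
                   = 0.4600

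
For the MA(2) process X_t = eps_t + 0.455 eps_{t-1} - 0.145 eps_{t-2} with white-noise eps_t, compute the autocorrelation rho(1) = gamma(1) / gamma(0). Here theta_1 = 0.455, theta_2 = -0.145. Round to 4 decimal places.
\rho(1) = 0.3168

For an MA(q) process with theta_0 = 1, the autocovariance is
  gamma(k) = sigma^2 * sum_{i=0..q-k} theta_i * theta_{i+k},
and rho(k) = gamma(k) / gamma(0). Sigma^2 cancels.
  numerator   = (1)*(0.455) + (0.455)*(-0.145) = 0.389025.
  denominator = (1)^2 + (0.455)^2 + (-0.145)^2 = 1.22805.
  rho(1) = 0.389025 / 1.22805 = 0.3168.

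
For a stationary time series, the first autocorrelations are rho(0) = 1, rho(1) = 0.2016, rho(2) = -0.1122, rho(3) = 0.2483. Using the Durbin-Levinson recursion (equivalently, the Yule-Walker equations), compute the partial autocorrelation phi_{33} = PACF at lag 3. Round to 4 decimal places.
\phi_{33} = 0.3280

The PACF at lag k is phi_{kk}, the last component of the solution
to the Yule-Walker system G_k phi = r_k where
  (G_k)_{ij} = rho(|i - j|), (r_k)_i = rho(i), i,j = 1..k.
Equivalently, Durbin-Levinson gives phi_{kk} iteratively:
  phi_{11} = rho(1)
  phi_{kk} = [rho(k) - sum_{j=1..k-1} phi_{k-1,j} rho(k-j)]
            / [1 - sum_{j=1..k-1} phi_{k-1,j} rho(j)],
  phi_{k,j} = phi_{k-1,j} - phi_{kk} phi_{k-1,k-j},  j = 1..k-1.
Step k = 1:
  phi_11 = rho(1) = 0.2016.
Step k = 2:
  phi_22 = [rho(2) - phi_11 rho(1)] / [1 - phi_11 rho(1)] = [-0.1122 - (0.2016)(0.2016)] / [1 - (0.2016)(0.2016)]
         = -0.15284256 / 0.95935744 = -0.159318.
  Update: phi_21 = phi_11 - phi_22 phi_11 = 0.2016 - (-0.159318)(0.2016) = 0.233718.
Step k = 3:
  phi_33 = [rho(3) - phi_21 rho(2) - phi_22 rho(1)] / [1 - phi_21 rho(1) - phi_22 rho(2)]
    numerator   = 0.2483 - (0.233718)(-0.1122) - (-0.159318)(0.2016) = 0.30664164
    denominator = 1 - (0.233718)(0.2016) - (-0.159318)(-0.1122) = 0.93500692
  phi_33 = 0.30664164 / 0.93500692 = 0.328.
Therefore phi_{33} = 0.3280.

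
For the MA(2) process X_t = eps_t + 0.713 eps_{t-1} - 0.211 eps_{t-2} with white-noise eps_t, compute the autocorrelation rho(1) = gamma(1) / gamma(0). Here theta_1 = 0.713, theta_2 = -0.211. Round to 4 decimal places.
\rho(1) = 0.3623

For an MA(q) process with theta_0 = 1, the autocovariance is
  gamma(k) = sigma^2 * sum_{i=0..q-k} theta_i * theta_{i+k},
and rho(k) = gamma(k) / gamma(0). Sigma^2 cancels.
  numerator   = (1)*(0.713) + (0.713)*(-0.211) = 0.562557.
  denominator = (1)^2 + (0.713)^2 + (-0.211)^2 = 1.55289.
  rho(1) = 0.562557 / 1.55289 = 0.3623.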